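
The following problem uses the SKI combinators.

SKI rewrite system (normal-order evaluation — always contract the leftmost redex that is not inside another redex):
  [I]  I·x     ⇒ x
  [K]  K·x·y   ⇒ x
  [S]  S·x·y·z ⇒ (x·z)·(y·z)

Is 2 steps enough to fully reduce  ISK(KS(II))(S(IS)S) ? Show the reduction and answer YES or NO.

  start: ISK(KS(II))(S(IS)S)
  →1  SK(KS(II))(S(IS)S)
  →2  K(S(IS)S)(KS(II)(S(IS)S))

Answer: NO — after 2 steps the term is K(S(IS)S)(KS(II)(S(IS)S)), not yet normal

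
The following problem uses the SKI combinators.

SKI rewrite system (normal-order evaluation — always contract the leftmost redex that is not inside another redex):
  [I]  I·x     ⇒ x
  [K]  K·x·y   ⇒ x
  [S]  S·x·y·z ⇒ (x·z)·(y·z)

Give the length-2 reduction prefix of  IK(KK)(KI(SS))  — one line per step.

  start: IK(KK)(KI(SS))
  step 1: K(KK)(KI(SS))
  step 2: KK

Answer: after 2 steps: KK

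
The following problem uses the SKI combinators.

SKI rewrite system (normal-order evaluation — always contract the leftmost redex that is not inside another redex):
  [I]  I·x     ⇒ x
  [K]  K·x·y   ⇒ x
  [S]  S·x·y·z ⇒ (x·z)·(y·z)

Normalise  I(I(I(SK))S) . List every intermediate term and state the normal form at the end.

  start: I(I(I(SK))S)
  step 1: I(I(SK))S
  step 2: I(SK)S
  step 3: SKS

Answer: normal form = SKS  (in 3 steps)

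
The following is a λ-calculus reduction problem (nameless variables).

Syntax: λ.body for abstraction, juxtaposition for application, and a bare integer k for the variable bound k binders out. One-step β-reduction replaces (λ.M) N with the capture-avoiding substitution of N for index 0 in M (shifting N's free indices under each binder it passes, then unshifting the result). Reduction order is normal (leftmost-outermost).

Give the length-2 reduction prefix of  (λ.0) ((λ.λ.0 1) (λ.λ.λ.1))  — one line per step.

Answer: after 2 steps: λ.0 (λ.λ.λ.1)

Derivation:
  start: (λ.0) ((λ.λ.0 1) (λ.λ.λ.1))
  [1] (λ.λ.0 1) (λ.λ.λ.1)
  [2] λ.0 (λ.λ.λ.1)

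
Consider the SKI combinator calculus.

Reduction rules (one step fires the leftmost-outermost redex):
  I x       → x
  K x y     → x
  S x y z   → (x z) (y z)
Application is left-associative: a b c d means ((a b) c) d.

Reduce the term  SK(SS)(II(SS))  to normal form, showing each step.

  start: SK(SS)(II(SS))
  step 1: K(II(SS))(SS(II(SS)))
  step 2: II(SS)
  step 3: I(SS)
  step 4: SS

Answer: normal form = SS  (in 4 steps)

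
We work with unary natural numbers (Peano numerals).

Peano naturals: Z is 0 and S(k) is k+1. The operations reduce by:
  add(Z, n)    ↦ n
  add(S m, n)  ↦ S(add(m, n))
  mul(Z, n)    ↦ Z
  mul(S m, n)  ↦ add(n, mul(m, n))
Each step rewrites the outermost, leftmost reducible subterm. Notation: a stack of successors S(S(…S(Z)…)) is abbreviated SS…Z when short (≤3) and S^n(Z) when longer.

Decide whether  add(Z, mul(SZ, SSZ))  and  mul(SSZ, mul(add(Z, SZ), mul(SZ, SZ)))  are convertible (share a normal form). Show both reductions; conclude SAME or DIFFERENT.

Term A:
  start: add(Z, mul(SZ, SSZ))
  step 1: mul(SZ, SSZ)
  step 2: add(SSZ, mul(Z, SSZ))
  step 3: S(add(SZ, mul(Z, SSZ)))
  step 4: S(S(add(Z, mul(Z, SSZ))))
  step 5: S(S(mul(Z, SSZ)))
  step 6: SSZ

Term B:
  start: mul(SSZ, mul(add(Z, SZ), mul(SZ, SZ)))
  step 1: add(mul(add(Z, SZ), mul(SZ, SZ)), mul(SZ, mul(add(Z, SZ), mul(SZ, SZ))))
  step 2: add(mul(SZ, mul(SZ, SZ)), mul(SZ, mul(add(Z, SZ), mul(SZ, SZ))))
  step 3: add(add(mul(SZ, SZ), mul(Z, mul(SZ, SZ))), mul(SZ, mul(add(Z, SZ), mul(SZ, SZ))))
  step 4: add(add(add(SZ, mul(Z, SZ)), mul(Z, mul(SZ, SZ))), mul(SZ, mul(add(Z, SZ), mul(SZ, SZ))))
  step 5: add(add(S(add(Z, mul(Z, SZ))), mul(Z, mul(SZ, SZ))), mul(SZ, mul(add(Z, SZ), mul(SZ, SZ))))
  step 6: add(S(add(add(Z, mul(Z, SZ)), mul(Z, mul(SZ, SZ)))), mul(SZ, mul(add(Z, SZ), mul(SZ, SZ))))
  step 7: S(add(add(add(Z, mul(Z, SZ)), mul(Z, mul(SZ, SZ))), mul(SZ, mul(add(Z, SZ), mul(SZ, SZ)))))
  step 8: S(add(add(mul(Z, SZ), mul(Z, mul(SZ, SZ))), mul(SZ, mul(add(Z, SZ), mul(SZ, SZ)))))
  step 9: S(add(add(Z, mul(Z, mul(SZ, SZ))), mul(SZ, mul(add(Z, SZ), mul(SZ, SZ)))))
  step 10: S(add(mul(Z, mul(SZ, SZ)), mul(SZ, mul(add(Z, SZ), mul(SZ, SZ)))))
  step 11: S(add(Z, mul(SZ, mul(add(Z, SZ), mul(SZ, SZ)))))
  step 12: S(mul(SZ, mul(add(Z, SZ), mul(SZ, SZ))))
  step 13: S(add(mul(add(Z, SZ), mul(SZ, SZ)), mul(Z, mul(add(Z, SZ), mul(SZ, SZ)))))
  step 14: S(add(mul(SZ, mul(SZ, SZ)), mul(Z, mul(add(Z, SZ), mul(SZ, SZ)))))
  step 15: S(add(add(mul(SZ, SZ), mul(Z, mul(SZ, SZ))), mul(Z, mul(add(Z, SZ), mul(SZ, SZ)))))
  step 16: S(add(add(add(SZ, mul(Z, SZ)), mul(Z, mul(SZ, SZ))), mul(Z, mul(add(Z, SZ), mul(SZ, SZ)))))
  step 17: S(add(add(S(add(Z, mul(Z, SZ))), mul(Z, mul(SZ, SZ))), mul(Z, mul(add(Z, SZ), mul(SZ, SZ)))))
  step 18: S(add(S(add(add(Z, mul(Z, SZ)), mul(Z, mul(SZ, SZ)))), mul(Z, mul(add(Z, SZ), mul(SZ, SZ)))))
  step 19: S(S(add(add(add(Z, mul(Z, SZ)), mul(Z, mul(SZ, SZ))), mul(Z, mul(add(Z, SZ), mul(SZ, SZ))))))
  step 20: S(S(add(add(mul(Z, SZ), mul(Z, mul(SZ, SZ))), mul(Z, mul(add(Z, SZ), mul(SZ, SZ))))))
  step 21: S(S(add(add(Z, mul(Z, mul(SZ, SZ))), mul(Z, mul(add(Z, SZ), mul(SZ, SZ))))))
  step 22: S(S(add(mul(Z, mul(SZ, SZ)), mul(Z, mul(add(Z, SZ), mul(SZ, SZ))))))
  step 23: S(S(add(Z, mul(Z, mul(add(Z, SZ), mul(SZ, SZ))))))
  step 24: S(S(mul(Z, mul(add(Z, SZ), mul(SZ, SZ)))))
  step 25: SSZ

Answer: SAME — A ⇓ SSZ, B ⇓ SSZ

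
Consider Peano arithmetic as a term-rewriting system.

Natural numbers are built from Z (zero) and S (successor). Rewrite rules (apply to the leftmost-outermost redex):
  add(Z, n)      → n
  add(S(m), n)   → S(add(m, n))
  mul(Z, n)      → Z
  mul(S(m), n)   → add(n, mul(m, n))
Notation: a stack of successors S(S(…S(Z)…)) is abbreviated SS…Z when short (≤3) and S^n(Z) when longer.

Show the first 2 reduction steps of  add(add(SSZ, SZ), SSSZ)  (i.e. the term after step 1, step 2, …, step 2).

  start: add(add(SSZ, SZ), SSSZ)
  [1] add(S(add(SZ, SZ)), SSSZ)
  [2] S(add(add(SZ, SZ), SSSZ))

Answer: after 2 steps: S(add(add(SZ, SZ), SSSZ))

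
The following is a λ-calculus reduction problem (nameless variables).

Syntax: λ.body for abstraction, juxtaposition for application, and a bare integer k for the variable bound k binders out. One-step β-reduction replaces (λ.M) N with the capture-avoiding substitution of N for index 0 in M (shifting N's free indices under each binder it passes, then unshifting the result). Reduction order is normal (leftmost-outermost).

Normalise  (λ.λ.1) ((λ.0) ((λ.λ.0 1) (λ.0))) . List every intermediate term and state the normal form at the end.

  start: (λ.λ.1) ((λ.0) ((λ.λ.0 1) (λ.0)))
  [1] λ.(λ.0) ((λ.λ.0 1) (λ.0))
  [2] λ.(λ.λ.0 1) (λ.0)
  [3] λ.λ.0 (λ.0)

Answer: normal form = λ.λ.0 (λ.0)  (in 3 steps)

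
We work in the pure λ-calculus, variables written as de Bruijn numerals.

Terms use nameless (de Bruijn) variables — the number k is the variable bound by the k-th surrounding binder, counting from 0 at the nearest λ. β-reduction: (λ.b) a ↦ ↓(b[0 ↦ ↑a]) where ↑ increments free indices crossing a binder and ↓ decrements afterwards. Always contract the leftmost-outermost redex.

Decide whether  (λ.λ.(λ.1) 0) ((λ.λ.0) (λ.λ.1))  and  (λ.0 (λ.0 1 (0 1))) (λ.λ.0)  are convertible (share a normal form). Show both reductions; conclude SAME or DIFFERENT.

Answer: SAME — A ⇓ λ.0, B ⇓ λ.0

Reduction:
Term A:
  start: (λ.λ.(λ.1) 0) ((λ.λ.0) (λ.λ.1))
  →1  λ.(λ.1) 0
  →2  λ.0

Term B:
  start: (λ.0 (λ.0 1 (0 1))) (λ.λ.0)
  →1  (λ.λ.0) (λ.0 (λ.λ.0) (0 (λ.λ.0)))
  →2  λ.0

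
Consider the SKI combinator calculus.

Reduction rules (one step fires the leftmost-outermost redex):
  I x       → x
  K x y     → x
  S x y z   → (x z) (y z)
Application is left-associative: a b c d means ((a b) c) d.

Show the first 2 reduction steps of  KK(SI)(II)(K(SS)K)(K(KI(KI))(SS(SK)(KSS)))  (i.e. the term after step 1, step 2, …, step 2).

Answer: after 2 steps: II(K(KI(KI))(SS(SK)(KSS)))

Working:
  start: KK(SI)(II)(K(SS)K)(K(KI(KI))(SS(SK)(KSS)))
  step 1: K(II)(K(SS)K)(K(KI(KI))(SS(SK)(KSS)))
  step 2: II(K(KI(KI))(SS(SK)(KSS)))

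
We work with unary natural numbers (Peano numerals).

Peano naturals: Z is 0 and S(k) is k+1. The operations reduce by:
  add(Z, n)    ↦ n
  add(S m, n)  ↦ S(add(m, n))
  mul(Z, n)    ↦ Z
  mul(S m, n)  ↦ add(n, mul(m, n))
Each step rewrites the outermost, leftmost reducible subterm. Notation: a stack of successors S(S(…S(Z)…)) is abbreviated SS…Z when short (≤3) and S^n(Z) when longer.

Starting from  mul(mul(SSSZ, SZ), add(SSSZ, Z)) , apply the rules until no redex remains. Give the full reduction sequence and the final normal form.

  start: mul(mul(SSSZ, SZ), add(SSSZ, Z))
  [1] mul(add(SZ, mul(SSZ, SZ)), add(SSSZ, Z))
  [2] mul(S(add(Z, mul(SSZ, SZ))), add(SSSZ, Z))
  [3] add(add(SSSZ, Z), mul(add(Z, mul(SSZ, SZ)), add(SSSZ, Z)))
  [4] add(S(add(SSZ, Z)), mul(add(Z, mul(SSZ, SZ)), add(SSSZ, Z)))
  [5] S(add(add(SSZ, Z), mul(add(Z, mul(SSZ, SZ)), add(SSSZ, Z))))
  [6] S(add(S(add(SZ, Z)), mul(add(Z, mul(SSZ, SZ)), add(SSSZ, Z))))
  [7] S(S(add(add(SZ, Z), mul(add(Z, mul(SSZ, SZ)), add(SSSZ, Z)))))
  [8] S(S(add(S(add(Z, Z)), mul(add(Z, mul(SSZ, SZ)), add(SSSZ, Z)))))
  [9] S(S(S(add(add(Z, Z), mul(add(Z, mul(SSZ, SZ)), add(SSSZ, Z))))))
  [10] S(S(S(add(Z, mul(add(Z, mul(SSZ, SZ)), add(SSSZ, Z))))))
  [11] S(S(S(mul(add(Z, mul(SSZ, SZ)), add(SSSZ, Z)))))
  [12] S(S(S(mul(mul(SSZ, SZ), add(SSSZ, Z)))))
  [13] S(S(S(mul(add(SZ, mul(SZ, SZ)), add(SSSZ, Z)))))
  [14] S(S(S(mul(S(add(Z, mul(SZ, SZ))), add(SSSZ, Z)))))
  [15] S(S(S(add(add(SSSZ, Z), mul(add(Z, mul(SZ, SZ)), add(SSSZ, Z))))))
  [16] S(S(S(add(S(add(SSZ, Z)), mul(add(Z, mul(SZ, SZ)), add(SSSZ, Z))))))
  [17] S(S(S(S(add(add(SSZ, Z), mul(add(Z, mul(SZ, SZ)), add(SSSZ, Z)))))))
  [18] S(S(S(S(add(S(add(SZ, Z)), mul(add(Z, mul(SZ, SZ)), add(SSSZ, Z)))))))
  [19] S(S(S(S(S(add(add(SZ, Z), mul(add(Z, mul(SZ, SZ)), add(SSSZ, Z))))))))
  [20] S(S(S(S(S(add(S(add(Z, Z)), mul(add(Z, mul(SZ, SZ)), add(SSSZ, Z))))))))
  [21] S(S(S(S(S(S(add(add(Z, Z), mul(add(Z, mul(SZ, SZ)), add(SSSZ, Z)))))))))
  [22] S(S(S(S(S(S(add(Z, mul(add(Z, mul(SZ, SZ)), add(SSSZ, Z)))))))))
  [23] S(S(S(S(S(S(mul(add(Z, mul(SZ, SZ)), add(SSSZ, Z))))))))
  [24] S(S(S(S(S(S(mul(mul(SZ, SZ), add(SSSZ, Z))))))))
  [25] S(S(S(S(S(S(mul(add(SZ, mul(Z, SZ)), add(SSSZ, Z))))))))
  [26] S(S(S(S(S(S(mul(S(add(Z, mul(Z, SZ))), add(SSSZ, Z))))))))
  [27] S(S(S(S(S(S(add(add(SSSZ, Z), mul(add(Z, mul(Z, SZ)), add(SSSZ, Z)))))))))
  [28] S(S(S(S(S(S(add(S(add(SSZ, Z)), mul(add(Z, mul(Z, SZ)), add(SSSZ, Z)))))))))
  [29] S(S(S(S(S(S(S(add(add(SSZ, Z), mul(add(Z, mul(Z, SZ)), add(SSSZ, Z))))))))))
  [30] S(S(S(S(S(S(S(add(S(add(SZ, Z)), mul(add(Z, mul(Z, SZ)), add(SSSZ, Z))))))))))
  [31] S(S(S(S(S(S(S(S(add(add(SZ, Z), mul(add(Z, mul(Z, SZ)), add(SSSZ, Z)))))))))))
  [32] S(S(S(S(S(S(S(S(add(S(add(Z, Z)), mul(add(Z, mul(Z, SZ)), add(SSSZ, Z)))))))))))
  [33] S(S(S(S(S(S(S(S(S(add(add(Z, Z), mul(add(Z, mul(Z, SZ)), add(SSSZ, Z))))))))))))
  [34] S(S(S(S(S(S(S(S(S(add(Z, mul(add(Z, mul(Z, SZ)), add(SSSZ, Z))))))))))))
  [35] S(S(S(S(S(S(S(S(S(mul(add(Z, mul(Z, SZ)), add(SSSZ, Z)))))))))))
  [36] S(S(S(S(S(S(S(S(S(mul(mul(Z, SZ), add(SSSZ, Z)))))))))))
  [37] S(S(S(S(S(S(S(S(S(mul(Z, add(SSSZ, Z)))))))))))
  [38] S^9(Z)

Answer: normal form = S^9(Z)  (in 38 steps)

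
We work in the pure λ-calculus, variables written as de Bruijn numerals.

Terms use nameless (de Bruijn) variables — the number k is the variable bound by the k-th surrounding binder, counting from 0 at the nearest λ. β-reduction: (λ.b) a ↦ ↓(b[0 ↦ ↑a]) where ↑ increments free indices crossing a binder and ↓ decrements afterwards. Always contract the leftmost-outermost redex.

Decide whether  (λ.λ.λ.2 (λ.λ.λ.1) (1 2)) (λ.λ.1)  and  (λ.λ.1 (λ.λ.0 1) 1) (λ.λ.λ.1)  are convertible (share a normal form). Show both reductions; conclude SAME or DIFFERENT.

Answer: SAME — A ⇓ λ.λ.λ.λ.λ.1, B ⇓ λ.λ.λ.λ.λ.1

Derivation:
Term A:
  start: (λ.λ.λ.2 (λ.λ.λ.1) (1 2)) (λ.λ.1)
  [1] λ.λ.(λ.λ.1) (λ.λ.λ.1) (1 (λ.λ.1))
  [2] λ.λ.(λ.λ.λ.λ.1) (1 (λ.λ.1))
  [3] λ.λ.λ.λ.λ.1

Term B:
  start: (λ.λ.1 (λ.λ.0 1) 1) (λ.λ.λ.1)
  [1] λ.(λ.λ.λ.1) (λ.λ.0 1) (λ.λ.λ.1)
  [2] λ.(λ.λ.1) (λ.λ.λ.1)
  [3] λ.λ.λ.λ.λ.1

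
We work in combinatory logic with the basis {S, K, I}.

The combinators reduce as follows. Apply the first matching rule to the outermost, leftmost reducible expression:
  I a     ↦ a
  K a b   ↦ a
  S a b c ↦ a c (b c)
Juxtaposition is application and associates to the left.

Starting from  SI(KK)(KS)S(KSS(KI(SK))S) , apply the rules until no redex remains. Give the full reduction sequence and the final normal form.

  start: SI(KK)(KS)S(KSS(KI(SK))S)
  →1  I(KS)(KK(KS))S(KSS(KI(SK))S)
  →2  KS(KK(KS))S(KSS(KI(SK))S)
  →3  SS(KSS(KI(SK))S)
  →4  SS(S(KI(SK))S)
  →5  SS(SIS)

Answer: normal form = SS(SIS)  (in 5 steps)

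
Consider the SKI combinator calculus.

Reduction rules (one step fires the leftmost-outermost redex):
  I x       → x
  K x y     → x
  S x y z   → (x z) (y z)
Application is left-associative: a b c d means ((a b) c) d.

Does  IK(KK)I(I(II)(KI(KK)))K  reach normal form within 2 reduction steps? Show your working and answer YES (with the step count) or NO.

  start: IK(KK)I(I(II)(KI(KK)))K
  →1  K(KK)I(I(II)(KI(KK)))K
  →2  KK(I(II)(KI(KK)))K

Answer: NO — after 2 steps the term is KK(I(II)(KI(KK)))K, not yet normal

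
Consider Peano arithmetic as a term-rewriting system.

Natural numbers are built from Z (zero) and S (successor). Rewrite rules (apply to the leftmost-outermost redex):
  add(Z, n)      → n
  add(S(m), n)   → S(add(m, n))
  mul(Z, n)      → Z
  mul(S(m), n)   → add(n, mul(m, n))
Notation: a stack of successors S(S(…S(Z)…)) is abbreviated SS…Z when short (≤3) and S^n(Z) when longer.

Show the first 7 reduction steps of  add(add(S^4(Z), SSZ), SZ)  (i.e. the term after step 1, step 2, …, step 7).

  start: add(add(S^4(Z), SSZ), SZ)
  step 1: add(S(add(SSSZ, SSZ)), SZ)
  step 2: S(add(add(SSSZ, SSZ), SZ))
  step 3: S(add(S(add(SSZ, SSZ)), SZ))
  step 4: S(S(add(add(SSZ, SSZ), SZ)))
  step 5: S(S(add(S(add(SZ, SSZ)), SZ)))
  step 6: S(S(S(add(add(SZ, SSZ), SZ))))
  step 7: S(S(S(add(S(add(Z, SSZ)), SZ))))

Answer: after 7 steps: S(S(S(add(S(add(Z, SSZ)), SZ))))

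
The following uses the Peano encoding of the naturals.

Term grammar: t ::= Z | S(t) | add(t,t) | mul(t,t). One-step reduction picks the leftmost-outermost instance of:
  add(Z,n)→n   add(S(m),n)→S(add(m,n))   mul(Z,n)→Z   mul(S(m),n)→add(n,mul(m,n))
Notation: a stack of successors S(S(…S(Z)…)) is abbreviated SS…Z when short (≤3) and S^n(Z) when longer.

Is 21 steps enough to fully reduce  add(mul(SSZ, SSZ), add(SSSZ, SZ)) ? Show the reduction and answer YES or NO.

  start: add(mul(SSZ, SSZ), add(SSSZ, SZ))
  [1] add(add(SSZ, mul(SZ, SSZ)), add(SSSZ, SZ))
  [2] add(S(add(SZ, mul(SZ, SSZ))), add(SSSZ, SZ))
  [3] S(add(add(SZ, mul(SZ, SSZ)), add(SSSZ, SZ)))
  [4] S(add(S(add(Z, mul(SZ, SSZ))), add(SSSZ, SZ)))
  [5] S(S(add(add(Z, mul(SZ, SSZ)), add(SSSZ, SZ))))
  [6] S(S(add(mul(SZ, SSZ), add(SSSZ, SZ))))
  [7] S(S(add(add(SSZ, mul(Z, SSZ)), add(SSSZ, SZ))))
  [8] S(S(add(S(add(SZ, mul(Z, SSZ))), add(SSSZ, SZ))))
  [9] S(S(S(add(add(SZ, mul(Z, SSZ)), add(SSSZ, SZ)))))
  [10] S(S(S(add(S(add(Z, mul(Z, SSZ))), add(SSSZ, SZ)))))
  [11] S(S(S(S(add(add(Z, mul(Z, SSZ)), add(SSSZ, SZ))))))
  [12] S(S(S(S(add(mul(Z, SSZ), add(SSSZ, SZ))))))
  [13] S(S(S(S(add(Z, add(SSSZ, SZ))))))
  [14] S(S(S(S(add(SSSZ, SZ)))))
  [15] S(S(S(S(S(add(SSZ, SZ))))))
  [16] S(S(S(S(S(S(add(SZ, SZ)))))))
  [17] S(S(S(S(S(S(S(add(Z, SZ))))))))
  [18] S^8(Z)

Answer: YES — reaches normal form S^8(Z) in 18 ≤ 21 steps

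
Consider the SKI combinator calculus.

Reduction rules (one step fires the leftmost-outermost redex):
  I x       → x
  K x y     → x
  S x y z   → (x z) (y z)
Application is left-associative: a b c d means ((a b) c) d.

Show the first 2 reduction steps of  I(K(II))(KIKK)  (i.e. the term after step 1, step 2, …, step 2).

Answer: after 2 steps: II

Reduction:
  start: I(K(II))(KIKK)
  →1  K(II)(KIKK)
  →2  II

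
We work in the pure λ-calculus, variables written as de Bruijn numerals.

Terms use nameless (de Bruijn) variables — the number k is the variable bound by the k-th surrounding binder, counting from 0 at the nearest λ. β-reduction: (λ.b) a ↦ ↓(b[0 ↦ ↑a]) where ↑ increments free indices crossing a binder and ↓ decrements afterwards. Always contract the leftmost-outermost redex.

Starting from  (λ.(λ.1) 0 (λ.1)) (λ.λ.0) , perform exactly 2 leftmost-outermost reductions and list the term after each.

Answer: after 2 steps: (λ.λ.0) (λ.λ.λ.0)

Derivation:
  start: (λ.(λ.1) 0 (λ.1)) (λ.λ.0)
  →1  (λ.λ.λ.0) (λ.λ.0) (λ.λ.λ.0)
  →2  (λ.λ.0) (λ.λ.λ.0)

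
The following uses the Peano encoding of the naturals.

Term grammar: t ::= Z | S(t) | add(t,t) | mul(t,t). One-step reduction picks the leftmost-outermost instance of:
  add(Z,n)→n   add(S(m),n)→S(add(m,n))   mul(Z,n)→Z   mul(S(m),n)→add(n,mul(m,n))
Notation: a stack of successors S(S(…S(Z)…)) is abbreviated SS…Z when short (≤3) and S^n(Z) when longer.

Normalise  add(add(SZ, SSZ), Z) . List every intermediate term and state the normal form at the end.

Answer: normal form = SSSZ  (in 6 steps)

Derivation:
  start: add(add(SZ, SSZ), Z)
  [1] add(S(add(Z, SSZ)), Z)
  [2] S(add(add(Z, SSZ), Z))
  [3] S(add(SSZ, Z))
  [4] S(S(add(SZ, Z)))
  [5] S(S(S(add(Z, Z))))
  [6] SSSZ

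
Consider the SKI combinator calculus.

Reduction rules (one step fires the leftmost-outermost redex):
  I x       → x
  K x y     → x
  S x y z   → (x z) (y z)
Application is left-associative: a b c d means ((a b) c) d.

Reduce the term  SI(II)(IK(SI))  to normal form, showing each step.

  start: SI(II)(IK(SI))
  step 1: I(IK(SI))(II(IK(SI)))
  step 2: IK(SI)(II(IK(SI)))
  step 3: K(SI)(II(IK(SI)))
  step 4: SI

Answer: normal form = SI  (in 4 steps)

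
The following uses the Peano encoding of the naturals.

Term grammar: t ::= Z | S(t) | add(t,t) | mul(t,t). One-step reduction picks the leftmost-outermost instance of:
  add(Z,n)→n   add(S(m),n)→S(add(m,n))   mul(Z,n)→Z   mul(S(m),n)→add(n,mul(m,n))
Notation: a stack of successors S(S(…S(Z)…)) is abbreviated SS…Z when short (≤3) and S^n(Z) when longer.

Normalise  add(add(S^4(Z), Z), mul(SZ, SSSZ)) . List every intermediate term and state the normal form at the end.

  start: add(add(S^4(Z), Z), mul(SZ, SSSZ))
  step 1: add(S(add(SSSZ, Z)), mul(SZ, SSSZ))
  step 2: S(add(add(SSSZ, Z), mul(SZ, SSSZ)))
  step 3: S(add(S(add(SSZ, Z)), mul(SZ, SSSZ)))
  step 4: S(S(add(add(SSZ, Z), mul(SZ, SSSZ))))
  step 5: S(S(add(S(add(SZ, Z)), mul(SZ, SSSZ))))
  step 6: S(S(S(add(add(SZ, Z), mul(SZ, SSSZ)))))
  step 7: S(S(S(add(S(add(Z, Z)), mul(SZ, SSSZ)))))
  step 8: S(S(S(S(add(add(Z, Z), mul(SZ, SSSZ))))))
  step 9: S(S(S(S(add(Z, mul(SZ, SSSZ))))))
  step 10: S(S(S(S(mul(SZ, SSSZ)))))
  step 11: S(S(S(S(add(SSSZ, mul(Z, SSSZ))))))
  step 12: S(S(S(S(S(add(SSZ, mul(Z, SSSZ)))))))
  step 13: S(S(S(S(S(S(add(SZ, mul(Z, SSSZ))))))))
  step 14: S(S(S(S(S(S(S(add(Z, mul(Z, SSSZ)))))))))
  step 15: S(S(S(S(S(S(S(mul(Z, SSSZ))))))))
  step 16: S^7(Z)

Answer: normal form = S^7(Z)  (in 16 steps)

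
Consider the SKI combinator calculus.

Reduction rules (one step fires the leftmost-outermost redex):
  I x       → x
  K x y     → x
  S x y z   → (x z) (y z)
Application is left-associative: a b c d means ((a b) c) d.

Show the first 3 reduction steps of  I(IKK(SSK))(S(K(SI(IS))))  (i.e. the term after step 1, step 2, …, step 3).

Answer: after 3 steps: K(S(K(SI(IS))))

Reduction:
  start: I(IKK(SSK))(S(K(SI(IS))))
  →1  IKK(SSK)(S(K(SI(IS))))
  →2  KK(SSK)(S(K(SI(IS))))
  →3  K(S(K(SI(IS))))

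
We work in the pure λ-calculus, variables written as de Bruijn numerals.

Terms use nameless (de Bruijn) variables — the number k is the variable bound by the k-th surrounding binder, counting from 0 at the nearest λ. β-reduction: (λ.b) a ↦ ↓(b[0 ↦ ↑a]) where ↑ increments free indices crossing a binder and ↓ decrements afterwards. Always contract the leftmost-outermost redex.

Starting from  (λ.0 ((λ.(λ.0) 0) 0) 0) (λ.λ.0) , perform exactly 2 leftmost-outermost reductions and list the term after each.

Answer: after 2 steps: (λ.0) (λ.λ.0)

Working:
  start: (λ.0 ((λ.(λ.0) 0) 0) 0) (λ.λ.0)
  [1] (λ.λ.0) ((λ.(λ.0) 0) (λ.λ.0)) (λ.λ.0)
  [2] (λ.0) (λ.λ.0)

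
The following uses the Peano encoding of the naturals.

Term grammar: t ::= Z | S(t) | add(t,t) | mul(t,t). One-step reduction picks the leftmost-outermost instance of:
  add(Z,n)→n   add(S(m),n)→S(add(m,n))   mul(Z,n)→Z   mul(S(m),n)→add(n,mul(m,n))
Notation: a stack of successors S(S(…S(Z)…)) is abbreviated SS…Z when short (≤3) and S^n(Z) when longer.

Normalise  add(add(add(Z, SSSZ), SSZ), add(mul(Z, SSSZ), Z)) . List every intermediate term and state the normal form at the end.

  start: add(add(add(Z, SSSZ), SSZ), add(mul(Z, SSSZ), Z))
  step 1: add(add(SSSZ, SSZ), add(mul(Z, SSSZ), Z))
  step 2: add(S(add(SSZ, SSZ)), add(mul(Z, SSSZ), Z))
  step 3: S(add(add(SSZ, SSZ), add(mul(Z, SSSZ), Z)))
  step 4: S(add(S(add(SZ, SSZ)), add(mul(Z, SSSZ), Z)))
  step 5: S(S(add(add(SZ, SSZ), add(mul(Z, SSSZ), Z))))
  step 6: S(S(add(S(add(Z, SSZ)), add(mul(Z, SSSZ), Z))))
  step 7: S(S(S(add(add(Z, SSZ), add(mul(Z, SSSZ), Z)))))
  step 8: S(S(S(add(SSZ, add(mul(Z, SSSZ), Z)))))
  step 9: S(S(S(S(add(SZ, add(mul(Z, SSSZ), Z))))))
  step 10: S(S(S(S(S(add(Z, add(mul(Z, SSSZ), Z)))))))
  step 11: S(S(S(S(S(add(mul(Z, SSSZ), Z))))))
  step 12: S(S(S(S(S(add(Z, Z))))))
  step 13: S^5(Z)

Answer: normal form = S^5(Z)  (in 13 steps)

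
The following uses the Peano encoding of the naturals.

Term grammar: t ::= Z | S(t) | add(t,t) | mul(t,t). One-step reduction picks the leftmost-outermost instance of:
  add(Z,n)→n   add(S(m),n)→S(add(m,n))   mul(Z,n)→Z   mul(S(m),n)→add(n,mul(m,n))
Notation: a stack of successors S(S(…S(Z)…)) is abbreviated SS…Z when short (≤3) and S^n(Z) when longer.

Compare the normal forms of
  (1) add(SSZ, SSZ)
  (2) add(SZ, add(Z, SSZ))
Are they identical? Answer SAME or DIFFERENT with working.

Answer: DIFFERENT — A ⇓ S^4(Z), B ⇓ SSSZ

Reduction:
Term A:
  start: add(SSZ, SSZ)
  →1  S(add(SZ, SSZ))
  →2  S(S(add(Z, SSZ)))
  →3  S^4(Z)

Term B:
  start: add(SZ, add(Z, SSZ))
  →1  S(add(Z, add(Z, SSZ)))
  →2  S(add(Z, SSZ))
  →3  SSSZ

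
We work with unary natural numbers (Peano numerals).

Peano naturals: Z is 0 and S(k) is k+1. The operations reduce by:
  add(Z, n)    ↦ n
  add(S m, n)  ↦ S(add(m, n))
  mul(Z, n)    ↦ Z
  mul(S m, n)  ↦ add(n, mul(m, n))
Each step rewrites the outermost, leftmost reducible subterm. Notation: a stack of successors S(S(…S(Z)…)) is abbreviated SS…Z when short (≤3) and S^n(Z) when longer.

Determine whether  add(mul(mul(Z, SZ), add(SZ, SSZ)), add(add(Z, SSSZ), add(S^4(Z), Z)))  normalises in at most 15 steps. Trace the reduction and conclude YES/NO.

  start: add(mul(mul(Z, SZ), add(SZ, SSZ)), add(add(Z, SSSZ), add(S^4(Z), Z)))
  step 1: add(mul(Z, add(SZ, SSZ)), add(add(Z, SSSZ), add(S^4(Z), Z)))
  step 2: add(Z, add(add(Z, SSSZ), add(S^4(Z), Z)))
  step 3: add(add(Z, SSSZ), add(S^4(Z), Z))
  step 4: add(SSSZ, add(S^4(Z), Z))
  step 5: S(add(SSZ, add(S^4(Z), Z)))
  step 6: S(S(add(SZ, add(S^4(Z), Z))))
  step 7: S(S(S(add(Z, add(S^4(Z), Z)))))
  step 8: S(S(S(add(S^4(Z), Z))))
  step 9: S(S(S(S(add(SSSZ, Z)))))
  step 10: S(S(S(S(S(add(SSZ, Z))))))
  step 11: S(S(S(S(S(S(add(SZ, Z)))))))
  step 12: S(S(S(S(S(S(S(add(Z, Z))))))))
  step 13: S^7(Z)

Answer: YES — reaches normal form S^7(Z) in 13 ≤ 15 steps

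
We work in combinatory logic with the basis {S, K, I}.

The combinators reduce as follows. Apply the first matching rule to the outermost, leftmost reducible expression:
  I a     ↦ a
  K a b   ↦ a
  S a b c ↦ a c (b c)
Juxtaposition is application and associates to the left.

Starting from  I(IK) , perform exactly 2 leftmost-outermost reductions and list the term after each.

Answer: after 2 steps: K

Working:
  start: I(IK)
  →1  IK
  →2  K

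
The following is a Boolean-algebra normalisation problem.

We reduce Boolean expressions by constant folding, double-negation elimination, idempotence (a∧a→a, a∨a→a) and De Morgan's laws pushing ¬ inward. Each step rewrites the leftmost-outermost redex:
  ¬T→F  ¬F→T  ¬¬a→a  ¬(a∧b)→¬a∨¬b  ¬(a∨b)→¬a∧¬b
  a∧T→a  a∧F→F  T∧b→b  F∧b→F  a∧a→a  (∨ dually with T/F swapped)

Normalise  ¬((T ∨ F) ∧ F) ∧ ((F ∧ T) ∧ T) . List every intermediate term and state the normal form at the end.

  start: ¬((T ∨ F) ∧ F) ∧ ((F ∧ T) ∧ T)
  [1] (¬(T ∨ F) ∨ ¬F) ∧ ((F ∧ T) ∧ T)
  [2] ((¬T ∧ ¬F) ∨ ¬F) ∧ ((F ∧ T) ∧ T)
  [3] ((F ∧ ¬F) ∨ ¬F) ∧ ((F ∧ T) ∧ T)
  [4] (F ∨ ¬F) ∧ ((F ∧ T) ∧ T)
  [5] ¬F ∧ ((F ∧ T) ∧ T)
  [6] T ∧ ((F ∧ T) ∧ T)
  [7] (F ∧ T) ∧ T
  [8] F ∧ T
  [9] F

Answer: normal form = F  (in 9 steps)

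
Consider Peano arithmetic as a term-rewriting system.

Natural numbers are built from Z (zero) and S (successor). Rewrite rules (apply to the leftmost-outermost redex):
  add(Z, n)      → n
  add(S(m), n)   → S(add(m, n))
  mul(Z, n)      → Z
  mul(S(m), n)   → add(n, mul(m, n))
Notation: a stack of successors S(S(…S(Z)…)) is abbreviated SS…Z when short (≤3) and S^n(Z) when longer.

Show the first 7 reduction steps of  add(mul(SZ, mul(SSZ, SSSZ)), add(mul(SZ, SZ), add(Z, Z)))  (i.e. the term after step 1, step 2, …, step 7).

  start: add(mul(SZ, mul(SSZ, SSSZ)), add(mul(SZ, SZ), add(Z, Z)))
  [1] add(add(mul(SSZ, SSSZ), mul(Z, mul(SSZ, SSSZ))), add(mul(SZ, SZ), add(Z, Z)))
  [2] add(add(add(SSSZ, mul(SZ, SSSZ)), mul(Z, mul(SSZ, SSSZ))), add(mul(SZ, SZ), add(Z, Z)))
  [3] add(add(S(add(SSZ, mul(SZ, SSSZ))), mul(Z, mul(SSZ, SSSZ))), add(mul(SZ, SZ), add(Z, Z)))
  [4] add(S(add(add(SSZ, mul(SZ, SSSZ)), mul(Z, mul(SSZ, SSSZ)))), add(mul(SZ, SZ), add(Z, Z)))
  [5] S(add(add(add(SSZ, mul(SZ, SSSZ)), mul(Z, mul(SSZ, SSSZ))), add(mul(SZ, SZ), add(Z, Z))))
  [6] S(add(add(S(add(SZ, mul(SZ, SSSZ))), mul(Z, mul(SSZ, SSSZ))), add(mul(SZ, SZ), add(Z, Z))))
  [7] S(add(S(add(add(SZ, mul(SZ, SSSZ)), mul(Z, mul(SSZ, SSSZ)))), add(mul(SZ, SZ), add(Z, Z))))

Answer: after 7 steps: S(add(S(add(add(SZ, mul(SZ, SSSZ)), mul(Z, mul(SSZ, SSSZ)))), add(mul(SZ, SZ), add(Z, Z))))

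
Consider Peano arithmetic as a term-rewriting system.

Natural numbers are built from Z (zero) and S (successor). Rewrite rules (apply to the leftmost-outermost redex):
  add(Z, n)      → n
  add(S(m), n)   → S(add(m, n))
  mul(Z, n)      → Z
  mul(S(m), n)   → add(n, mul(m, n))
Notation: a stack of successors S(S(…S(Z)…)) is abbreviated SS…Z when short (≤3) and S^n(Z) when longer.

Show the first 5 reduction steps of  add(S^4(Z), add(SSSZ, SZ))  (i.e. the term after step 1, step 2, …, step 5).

  start: add(S^4(Z), add(SSSZ, SZ))
  [1] S(add(SSSZ, add(SSSZ, SZ)))
  [2] S(S(add(SSZ, add(SSSZ, SZ))))
  [3] S(S(S(add(SZ, add(SSSZ, SZ)))))
  [4] S(S(S(S(add(Z, add(SSSZ, SZ))))))
  [5] S(S(S(S(add(SSSZ, SZ)))))

Answer: after 5 steps: S(S(S(S(add(SSSZ, SZ)))))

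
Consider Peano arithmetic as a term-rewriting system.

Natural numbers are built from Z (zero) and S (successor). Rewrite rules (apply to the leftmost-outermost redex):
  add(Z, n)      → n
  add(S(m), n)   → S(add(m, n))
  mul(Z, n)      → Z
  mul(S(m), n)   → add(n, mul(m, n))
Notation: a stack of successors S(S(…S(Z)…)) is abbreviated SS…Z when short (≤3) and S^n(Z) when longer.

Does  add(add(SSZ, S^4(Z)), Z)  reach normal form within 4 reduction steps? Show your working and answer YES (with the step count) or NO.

Answer: NO — after 4 steps the term is S(S(add(add(Z, S^4(Z)), Z))), not yet normal

Reduction:
  start: add(add(SSZ, S^4(Z)), Z)
  →1  add(S(add(SZ, S^4(Z))), Z)
  →2  S(add(add(SZ, S^4(Z)), Z))
  →3  S(add(S(add(Z, S^4(Z))), Z))
  →4  S(S(add(add(Z, S^4(Z)), Z)))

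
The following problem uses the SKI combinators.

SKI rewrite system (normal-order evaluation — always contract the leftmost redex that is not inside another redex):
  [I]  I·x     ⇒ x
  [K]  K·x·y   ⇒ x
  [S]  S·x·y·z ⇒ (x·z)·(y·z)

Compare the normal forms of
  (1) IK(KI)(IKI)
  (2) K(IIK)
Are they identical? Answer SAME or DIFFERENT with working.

Answer: DIFFERENT — A ⇓ KI, B ⇓ KK

Derivation:
Term A:
  start: IK(KI)(IKI)
  [1] K(KI)(IKI)
  [2] KI

Term B:
  start: K(IIK)
  [1] K(IK)
  [2] KK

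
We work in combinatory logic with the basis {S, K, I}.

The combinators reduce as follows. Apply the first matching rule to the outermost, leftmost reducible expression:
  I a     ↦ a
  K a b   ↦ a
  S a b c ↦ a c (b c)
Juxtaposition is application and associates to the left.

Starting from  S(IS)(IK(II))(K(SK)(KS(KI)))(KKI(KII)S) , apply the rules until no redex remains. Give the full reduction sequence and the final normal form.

Answer: normal form = I  (in 13 steps)

Reduction:
  start: S(IS)(IK(II))(K(SK)(KS(KI)))(KKI(KII)S)
  step 1: IS(K(SK)(KS(KI)))(IK(II)(K(SK)(KS(KI))))(KKI(KII)S)
  step 2: S(K(SK)(KS(KI)))(IK(II)(K(SK)(KS(KI))))(KKI(KII)S)
  step 3: K(SK)(KS(KI))(KKI(KII)S)(IK(II)(K(SK)(KS(KI)))(KKI(KII)S))
  step 4: SK(KKI(KII)S)(IK(II)(K(SK)(KS(KI)))(KKI(KII)S))
  step 5: K(IK(II)(K(SK)(KS(KI)))(KKI(KII)S))(KKI(KII)S(IK(II)(K(SK)(KS(KI)))(KKI(KII)S)))
  step 6: IK(II)(K(SK)(KS(KI)))(KKI(KII)S)
  step 7: K(II)(K(SK)(KS(KI)))(KKI(KII)S)
  step 8: II(KKI(KII)S)
  step 9: I(KKI(KII)S)
  step 10: KKI(KII)S
  step 11: K(KII)S
  step 12: KII
  step 13: I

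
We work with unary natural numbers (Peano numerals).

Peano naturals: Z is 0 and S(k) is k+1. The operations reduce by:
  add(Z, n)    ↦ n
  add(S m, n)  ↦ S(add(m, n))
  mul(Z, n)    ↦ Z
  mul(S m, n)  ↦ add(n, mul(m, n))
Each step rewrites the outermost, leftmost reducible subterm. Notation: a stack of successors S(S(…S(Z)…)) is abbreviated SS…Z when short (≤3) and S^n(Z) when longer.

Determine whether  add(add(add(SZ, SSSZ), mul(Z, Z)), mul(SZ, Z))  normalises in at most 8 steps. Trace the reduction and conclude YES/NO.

Answer: NO — after 8 steps the term is S(S(S(add(add(SZ, mul(Z, Z)), mul(SZ, Z))))), not yet normal

Derivation:
  start: add(add(add(SZ, SSSZ), mul(Z, Z)), mul(SZ, Z))
  →1  add(add(S(add(Z, SSSZ)), mul(Z, Z)), mul(SZ, Z))
  →2  add(S(add(add(Z, SSSZ), mul(Z, Z))), mul(SZ, Z))
  →3  S(add(add(add(Z, SSSZ), mul(Z, Z)), mul(SZ, Z)))
  →4  S(add(add(SSSZ, mul(Z, Z)), mul(SZ, Z)))
  →5  S(add(S(add(SSZ, mul(Z, Z))), mul(SZ, Z)))
  →6  S(S(add(add(SSZ, mul(Z, Z)), mul(SZ, Z))))
  →7  S(S(add(S(add(SZ, mul(Z, Z))), mul(SZ, Z))))
  →8  S(S(S(add(add(SZ, mul(Z, Z)), mul(SZ, Z)))))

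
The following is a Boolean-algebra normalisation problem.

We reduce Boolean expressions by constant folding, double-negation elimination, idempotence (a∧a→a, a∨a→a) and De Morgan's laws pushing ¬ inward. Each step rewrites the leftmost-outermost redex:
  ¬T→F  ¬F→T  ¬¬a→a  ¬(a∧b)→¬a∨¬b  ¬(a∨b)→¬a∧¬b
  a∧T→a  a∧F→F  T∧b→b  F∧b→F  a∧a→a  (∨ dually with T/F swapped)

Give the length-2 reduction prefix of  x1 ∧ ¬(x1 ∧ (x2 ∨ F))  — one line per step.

  start: x1 ∧ ¬(x1 ∧ (x2 ∨ F))
  →1  x1 ∧ (¬x1 ∨ ¬(x2 ∨ F))
  →2  x1 ∧ (¬x1 ∨ (¬x2 ∧ ¬F))

Answer: after 2 steps: x1 ∧ (¬x1 ∨ (¬x2 ∧ ¬F))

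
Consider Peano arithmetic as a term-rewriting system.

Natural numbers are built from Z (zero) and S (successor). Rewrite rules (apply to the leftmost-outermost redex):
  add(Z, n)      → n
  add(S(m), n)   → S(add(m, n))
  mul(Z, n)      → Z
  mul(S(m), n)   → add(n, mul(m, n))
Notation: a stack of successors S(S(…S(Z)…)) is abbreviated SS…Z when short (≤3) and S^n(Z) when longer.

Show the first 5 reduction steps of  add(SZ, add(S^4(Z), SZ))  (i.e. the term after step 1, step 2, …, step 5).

Answer: after 5 steps: S(S(S(S(add(SZ, SZ)))))

Derivation:
  start: add(SZ, add(S^4(Z), SZ))
  step 1: S(add(Z, add(S^4(Z), SZ)))
  step 2: S(add(S^4(Z), SZ))
  step 3: S(S(add(SSSZ, SZ)))
  step 4: S(S(S(add(SSZ, SZ))))
  step 5: S(S(S(S(add(SZ, SZ)))))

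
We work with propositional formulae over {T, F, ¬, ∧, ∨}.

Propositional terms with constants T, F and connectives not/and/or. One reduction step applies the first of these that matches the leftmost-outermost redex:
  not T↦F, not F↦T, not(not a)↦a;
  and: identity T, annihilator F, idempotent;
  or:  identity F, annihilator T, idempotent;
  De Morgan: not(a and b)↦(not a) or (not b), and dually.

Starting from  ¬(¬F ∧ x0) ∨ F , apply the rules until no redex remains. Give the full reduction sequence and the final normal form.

Answer: normal form = ¬x0  (in 4 steps)

Reduction:
  start: ¬(¬F ∧ x0) ∨ F
  step 1: ¬(¬F ∧ x0)
  step 2: ¬¬F ∨ ¬x0
  step 3: F ∨ ¬x0
  step 4: ¬x0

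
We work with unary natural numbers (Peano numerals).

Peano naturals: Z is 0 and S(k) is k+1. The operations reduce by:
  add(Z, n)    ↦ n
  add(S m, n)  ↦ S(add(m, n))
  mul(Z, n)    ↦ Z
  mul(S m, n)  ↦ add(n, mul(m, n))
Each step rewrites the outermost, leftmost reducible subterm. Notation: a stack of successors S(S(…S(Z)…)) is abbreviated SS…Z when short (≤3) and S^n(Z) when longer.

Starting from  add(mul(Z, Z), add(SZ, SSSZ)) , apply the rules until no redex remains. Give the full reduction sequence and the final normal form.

  start: add(mul(Z, Z), add(SZ, SSSZ))
  step 1: add(Z, add(SZ, SSSZ))
  step 2: add(SZ, SSSZ)
  step 3: S(add(Z, SSSZ))
  step 4: S^4(Z)

Answer: normal form = S^4(Z)  (in 4 steps)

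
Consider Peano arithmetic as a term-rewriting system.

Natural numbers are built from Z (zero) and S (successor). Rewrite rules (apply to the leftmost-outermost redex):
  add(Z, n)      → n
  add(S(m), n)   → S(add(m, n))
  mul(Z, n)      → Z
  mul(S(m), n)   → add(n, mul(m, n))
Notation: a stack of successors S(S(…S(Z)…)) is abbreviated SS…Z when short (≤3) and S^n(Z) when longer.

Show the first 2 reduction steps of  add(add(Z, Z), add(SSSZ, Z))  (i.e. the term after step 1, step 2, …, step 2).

  start: add(add(Z, Z), add(SSSZ, Z))
  →1  add(Z, add(SSSZ, Z))
  →2  add(SSSZ, Z)

Answer: after 2 steps: add(SSSZ, Z)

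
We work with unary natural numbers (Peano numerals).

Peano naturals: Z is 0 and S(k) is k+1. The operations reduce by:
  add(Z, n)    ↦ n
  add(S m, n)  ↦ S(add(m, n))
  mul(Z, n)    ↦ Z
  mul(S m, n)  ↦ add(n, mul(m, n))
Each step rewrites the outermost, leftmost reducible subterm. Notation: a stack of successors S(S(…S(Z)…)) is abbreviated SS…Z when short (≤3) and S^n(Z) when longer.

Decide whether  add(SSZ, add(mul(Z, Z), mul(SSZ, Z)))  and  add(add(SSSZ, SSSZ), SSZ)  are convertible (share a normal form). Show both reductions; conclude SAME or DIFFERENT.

Answer: DIFFERENT — A ⇓ SSZ, B ⇓ S^8(Z)

Working:
Term A:
  start: add(SSZ, add(mul(Z, Z), mul(SSZ, Z)))
  →1  S(add(SZ, add(mul(Z, Z), mul(SSZ, Z))))
  →2  S(S(add(Z, add(mul(Z, Z), mul(SSZ, Z)))))
  →3  S(S(add(mul(Z, Z), mul(SSZ, Z))))
  →4  S(S(add(Z, mul(SSZ, Z))))
  →5  S(S(mul(SSZ, Z)))
  →6  S(S(add(Z, mul(SZ, Z))))
  →7  S(S(mul(SZ, Z)))
  →8  S(S(add(Z, mul(Z, Z))))
  →9  S(S(mul(Z, Z)))
  →10  SSZ

Term B:
  start: add(add(SSSZ, SSSZ), SSZ)
  →1  add(S(add(SSZ, SSSZ)), SSZ)
  →2  S(add(add(SSZ, SSSZ), SSZ))
  →3  S(add(S(add(SZ, SSSZ)), SSZ))
  →4  S(S(add(add(SZ, SSSZ), SSZ)))
  →5  S(S(add(S(add(Z, SSSZ)), SSZ)))
  →6  S(S(S(add(add(Z, SSSZ), SSZ))))
  →7  S(S(S(add(SSSZ, SSZ))))
  →8  S(S(S(S(add(SSZ, SSZ)))))
  →9  S(S(S(S(S(add(SZ, SSZ))))))
  →10  S(S(S(S(S(S(add(Z, SSZ)))))))
  →11  S^8(Z)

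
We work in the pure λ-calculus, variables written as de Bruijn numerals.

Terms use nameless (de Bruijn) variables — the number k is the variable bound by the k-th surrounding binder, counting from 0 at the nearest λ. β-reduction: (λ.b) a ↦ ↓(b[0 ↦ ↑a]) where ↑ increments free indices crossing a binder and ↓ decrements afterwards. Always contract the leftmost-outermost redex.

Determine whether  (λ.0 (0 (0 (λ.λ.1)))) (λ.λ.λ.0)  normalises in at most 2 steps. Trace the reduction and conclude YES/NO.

Answer: YES — reaches normal form λ.λ.0 in 2 ≤ 2 steps

Working:
  start: (λ.0 (0 (0 (λ.λ.1)))) (λ.λ.λ.0)
  step 1: (λ.λ.λ.0) ((λ.λ.λ.0) ((λ.λ.λ.0) (λ.λ.1)))
  step 2: λ.λ.0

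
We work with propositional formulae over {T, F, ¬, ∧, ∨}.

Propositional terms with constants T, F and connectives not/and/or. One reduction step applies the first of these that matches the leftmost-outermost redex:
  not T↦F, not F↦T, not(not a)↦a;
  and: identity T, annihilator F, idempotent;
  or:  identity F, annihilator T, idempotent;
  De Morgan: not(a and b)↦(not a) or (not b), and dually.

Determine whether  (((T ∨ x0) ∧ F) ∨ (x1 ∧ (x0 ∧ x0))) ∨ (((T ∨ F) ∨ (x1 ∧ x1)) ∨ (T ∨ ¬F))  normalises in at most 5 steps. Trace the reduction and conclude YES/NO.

  start: (((T ∨ x0) ∧ F) ∨ (x1 ∧ (x0 ∧ x0))) ∨ (((T ∨ F) ∨ (x1 ∧ x1)) ∨ (T ∨ ¬F))
  [1] (F ∨ (x1 ∧ (x0 ∧ x0))) ∨ (((T ∨ F) ∨ (x1 ∧ x1)) ∨ (T ∨ ¬F))
  [2] (x1 ∧ (x0 ∧ x0)) ∨ (((T ∨ F) ∨ (x1 ∧ x1)) ∨ (T ∨ ¬F))
  [3] (x1 ∧ x0) ∨ (((T ∨ F) ∨ (x1 ∧ x1)) ∨ (T ∨ ¬F))
  [4] (x1 ∧ x0) ∨ ((T ∨ (x1 ∧ x1)) ∨ (T ∨ ¬F))
  [5] (x1 ∧ x0) ∨ (T ∨ (T ∨ ¬F))

Answer: NO — after 5 steps the term is (x1 ∧ x0) ∨ (T ∨ (T ∨ ¬F)), not yet normal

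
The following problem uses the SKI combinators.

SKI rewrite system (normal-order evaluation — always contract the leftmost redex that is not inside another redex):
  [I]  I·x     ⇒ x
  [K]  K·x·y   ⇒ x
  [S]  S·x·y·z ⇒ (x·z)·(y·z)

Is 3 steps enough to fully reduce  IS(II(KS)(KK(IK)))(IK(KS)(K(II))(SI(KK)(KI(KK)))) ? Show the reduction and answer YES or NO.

Answer: NO — after 3 steps the term is S(KS(KK(IK)))(IK(KS)(K(II))(SI(KK)(KI(KK)))), not yet normal

Derivation:
  start: IS(II(KS)(KK(IK)))(IK(KS)(K(II))(SI(KK)(KI(KK))))
  [1] S(II(KS)(KK(IK)))(IK(KS)(K(II))(SI(KK)(KI(KK))))
  [2] S(I(KS)(KK(IK)))(IK(KS)(K(II))(SI(KK)(KI(KK))))
  [3] S(KS(KK(IK)))(IK(KS)(K(II))(SI(KK)(KI(KK))))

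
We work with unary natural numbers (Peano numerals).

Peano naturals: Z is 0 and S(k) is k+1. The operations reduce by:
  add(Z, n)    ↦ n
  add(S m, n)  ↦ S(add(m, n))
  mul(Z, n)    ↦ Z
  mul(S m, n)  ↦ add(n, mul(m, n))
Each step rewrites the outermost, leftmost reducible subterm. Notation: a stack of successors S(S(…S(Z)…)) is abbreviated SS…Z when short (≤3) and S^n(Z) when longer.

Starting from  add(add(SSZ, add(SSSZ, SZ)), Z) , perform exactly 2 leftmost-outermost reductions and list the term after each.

Answer: after 2 steps: S(add(add(SZ, add(SSSZ, SZ)), Z))

Derivation:
  start: add(add(SSZ, add(SSSZ, SZ)), Z)
  step 1: add(S(add(SZ, add(SSSZ, SZ))), Z)
  step 2: S(add(add(SZ, add(SSSZ, SZ)), Z))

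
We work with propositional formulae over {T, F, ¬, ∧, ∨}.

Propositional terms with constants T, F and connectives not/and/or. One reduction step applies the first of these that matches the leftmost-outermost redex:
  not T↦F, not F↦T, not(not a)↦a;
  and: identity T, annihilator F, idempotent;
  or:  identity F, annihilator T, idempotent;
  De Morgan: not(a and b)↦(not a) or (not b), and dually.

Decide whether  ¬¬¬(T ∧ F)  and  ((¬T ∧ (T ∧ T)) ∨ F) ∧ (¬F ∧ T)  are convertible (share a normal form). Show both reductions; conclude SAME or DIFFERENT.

Answer: DIFFERENT — A ⇓ T, B ⇓ F

Reduction:
Term A:
  start: ¬¬¬(T ∧ F)
  →1  ¬(T ∧ F)
  →2  ¬T ∨ ¬F
  →3  F ∨ ¬F
  →4  ¬F
  →5  T

Term B:
  start: ((¬T ∧ (T ∧ T)) ∨ F) ∧ (¬F ∧ T)
  →1  (¬T ∧ (T ∧ T)) ∧ (¬F ∧ T)
  →2  (F ∧ (T ∧ T)) ∧ (¬F ∧ T)
  →3  F ∧ (¬F ∧ T)
  →4  F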